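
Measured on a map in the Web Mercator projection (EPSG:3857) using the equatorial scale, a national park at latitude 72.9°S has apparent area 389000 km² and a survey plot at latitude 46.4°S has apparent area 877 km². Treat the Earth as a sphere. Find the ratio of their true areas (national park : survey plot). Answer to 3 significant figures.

80.6

On Mercator the areal scale is sec²φ, so true area = apparent × cos²φ.
True area of national park: 389000 × cos²(72.9°) = 389000 × 0.08646 = 33630 km².
True area of survey plot: 877 × cos²(46.4°) = 877 × 0.4756 = 417.1 km².
Ratio = 33630 / 417.1 ≈ 80.6.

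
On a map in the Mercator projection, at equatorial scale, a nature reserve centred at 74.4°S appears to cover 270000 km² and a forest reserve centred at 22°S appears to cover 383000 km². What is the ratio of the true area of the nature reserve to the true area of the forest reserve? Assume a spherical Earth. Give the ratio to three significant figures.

0.0593

Mercator's areal exaggeration is sec²φ; hence true area = (apparent area) · cos²φ.
True area of nature reserve: 270000 × cos²(74.4°) = 270000 × 0.07232 = 19530 km².
True area of forest reserve: 383000 × cos²(22°) = 383000 × 0.8597 = 329300 km².
Ratio = 19530 / 329300 ≈ 0.0593.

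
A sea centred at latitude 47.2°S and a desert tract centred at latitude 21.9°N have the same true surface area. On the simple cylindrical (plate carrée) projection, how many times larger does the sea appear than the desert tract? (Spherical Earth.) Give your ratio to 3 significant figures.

In the plate carrée (x = Rλ, y = Rφ), meridians are true-scale (h = 1) and parallels are stretched by k = sec φ.
Areal scale at 47.2°: h·k = 1.000 × 1.472 = 1.472.
Areal scale at 21.9°: h·k = 1.000 × 1.078 = 1.078.
Ratio = 1.472/1.078 ≈ 1.37.

1.37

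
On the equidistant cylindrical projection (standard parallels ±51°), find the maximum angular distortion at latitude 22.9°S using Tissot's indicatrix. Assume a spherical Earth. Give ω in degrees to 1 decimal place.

The equidistant cylindrical projection with φ₀ = 51° has h = 1 (meridians true) and k = cos φ₀ / cos φ along parallels.
At 22.9°: h = 1.000, k = 0.6832; principal scales a = 1.000, b = 0.6832.
sin(ω/2) = (a − b)/(a + b) = 0.3168/1.683 = 0.1882, so ω = 2 arcsin(0.1882) ≈ 21.7°.

21.7°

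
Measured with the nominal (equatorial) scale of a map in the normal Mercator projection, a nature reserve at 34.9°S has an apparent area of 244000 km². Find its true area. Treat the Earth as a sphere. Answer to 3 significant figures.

Mercator is conformal, so the point scale is isotropic: h = k = sec φ = 1/cos φ.
Areal scale = k² = sec²φ = 1/cos²(34.9°) = 1/0.8202² = 1.487.
True area = apparent / (areal scale) = 244000 / 1.487 ≈ 164000 km².

164000 km²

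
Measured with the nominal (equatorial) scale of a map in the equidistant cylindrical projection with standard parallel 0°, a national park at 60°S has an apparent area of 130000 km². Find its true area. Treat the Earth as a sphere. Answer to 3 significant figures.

In the plate carrée (x = Rλ, y = Rφ), meridians are true-scale (h = 1) and parallels are stretched by k = sec φ.
Areal scale = h·k = 1 × sec φ; at 60°, h = 1.000, k = 2.000, so h·k = 2.000.
True area = apparent / (areal scale) = 130000 / 2.000 ≈ 65000 km².

65000 km²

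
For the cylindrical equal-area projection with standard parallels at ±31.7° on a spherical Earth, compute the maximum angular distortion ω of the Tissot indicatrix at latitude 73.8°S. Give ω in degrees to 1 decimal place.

A cylindrical equal-area projection with standard parallel φ₀ has meridian scale h = cos φ / cos φ₀ and parallel scale k = cos φ₀ / cos φ (so areas are preserved, h·k = 1).
At 73.8°: h = 0.3279, k = 3.050; principal scales a = 3.050, b = 0.3279.
sin(ω/2) = (a − b)/(a + b) = 2.722/3.378 = 0.8058, so ω = 2 arcsin(0.8058) ≈ 107.4°.

107.4°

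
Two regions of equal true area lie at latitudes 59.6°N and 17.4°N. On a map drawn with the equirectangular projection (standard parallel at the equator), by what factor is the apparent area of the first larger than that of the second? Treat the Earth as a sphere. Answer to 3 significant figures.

For the equirectangular projection with φ₀ = 0 (plate carrée), h = 1 along meridians and k = sec φ along parallels.
Areal scale at 59.6°: h·k = 1.000 × 1.976 = 1.976.
Areal scale at 17.4°: h·k = 1.000 × 1.048 = 1.048.
Ratio = 1.976/1.048 ≈ 1.89.

1.89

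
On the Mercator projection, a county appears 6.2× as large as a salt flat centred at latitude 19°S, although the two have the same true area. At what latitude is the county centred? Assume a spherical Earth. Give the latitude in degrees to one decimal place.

Mercator areal scale is sec²φ, so apparent-area ratio = sec²φ₁ / sec²φ₂ = cos²φ₂ / cos²φ₁.
cos²φ₂ / cos²φ₁ = 6.2  ⇒  cos φ₁ = cos 19° / √6.2 = 0.9455/2.490 = 0.3797.
φ₁ = arccos(0.3797) ≈ 67.7°.

67.7°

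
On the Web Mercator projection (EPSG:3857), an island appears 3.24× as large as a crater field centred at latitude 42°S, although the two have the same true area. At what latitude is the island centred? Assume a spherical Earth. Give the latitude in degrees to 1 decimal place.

65.6°

For equal true areas on Mercator, apparent areas scale as sec²φ, so the ratio is cos²φ₂ / cos²φ₁.
cos²φ₂ / cos²φ₁ = 3.24  ⇒  cos φ₁ = cos 42° / √3.24 = 0.7431/1.800 = 0.4129.
φ₁ = arccos(0.4129) ≈ 65.6°.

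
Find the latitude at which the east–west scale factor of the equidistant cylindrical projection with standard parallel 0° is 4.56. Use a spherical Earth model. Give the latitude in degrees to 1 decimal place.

77.3°

Plate carrée: h = 1, k = sec φ along parallels.
sec φ = 4.56  ⇒  cos φ = 0.2193  ⇒  φ ≈ 77.3°.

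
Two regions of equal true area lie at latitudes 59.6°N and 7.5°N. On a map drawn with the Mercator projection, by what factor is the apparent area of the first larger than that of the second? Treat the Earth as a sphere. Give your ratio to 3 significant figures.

Mercator is conformal with k = sec φ, so areal scale = k² = sec²φ.
At 59.6°: sec²(59.6°) = 1/0.5060² = 3.905.
At 7.5°: sec²(7.5°) = 1/0.9914² = 1.017.
Ratio = 3.905/1.017 = cos²(7.5°)/cos²(59.6°) ≈ 3.84.

3.84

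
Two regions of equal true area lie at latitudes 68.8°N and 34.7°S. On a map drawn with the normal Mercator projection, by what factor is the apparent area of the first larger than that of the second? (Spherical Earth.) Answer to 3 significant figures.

Mercator is conformal with k = sec φ, so areal scale = k² = sec²φ.
At 68.8°: sec²(68.8°) = 1/0.3616² = 7.647.
At 34.7°: sec²(34.7°) = 1/0.8221² = 1.479.
Ratio = 7.647/1.479 = cos²(34.7°)/cos²(68.8°) ≈ 5.17.

5.17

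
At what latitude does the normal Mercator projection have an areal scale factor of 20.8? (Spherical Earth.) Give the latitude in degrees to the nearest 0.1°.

77.3°

Mercator areal scale is sec²φ.
sec²φ = 20.8  ⇒  cos²φ = 0.04808  ⇒  cos φ = 0.2193.
φ = arccos(0.2193) ≈ 77.3°.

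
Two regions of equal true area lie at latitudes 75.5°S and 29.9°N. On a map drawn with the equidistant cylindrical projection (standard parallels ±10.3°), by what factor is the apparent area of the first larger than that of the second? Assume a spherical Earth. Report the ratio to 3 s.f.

With standard parallel φ₀ = 10.3°, the equirectangular projection gives x = Rλ cos φ₀, y = Rφ, so h = 1 and k = cos 10.3° / cos φ.
Areal scale at 75.5°: h·k = 1.000 × 3.930 = 3.930.
Areal scale at 29.9°: h·k = 1.000 × 1.135 = 1.135.
Ratio = 3.930/1.135 ≈ 3.46.

3.46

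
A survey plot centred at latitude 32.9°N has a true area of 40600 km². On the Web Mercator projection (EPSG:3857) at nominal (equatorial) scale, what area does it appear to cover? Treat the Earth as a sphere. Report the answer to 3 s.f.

Mercator is conformal, so the point scale is isotropic: h = k = sec φ = 1/cos φ.
Areal scale = k² = sec²φ = 1/cos²(32.9°) = 1/0.8396² = 1.419.
Apparent area = 40600 × 1.419 ≈ 57600 km².

57600 km²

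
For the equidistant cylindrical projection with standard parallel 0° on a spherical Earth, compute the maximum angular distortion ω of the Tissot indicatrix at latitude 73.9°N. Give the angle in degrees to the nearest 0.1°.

68.9°

Plate carrée maps x = Rλ, y = Rφ. The meridian scale is h = 1 and the parallel scale is k = 1/cos φ = sec φ.
At 73.9°: h = 1.000, k = 3.606; principal scales a = 3.606, b = 1.000.
sin(ω/2) = (a − b)/(a + b) = 2.606/4.606 = 0.5658, so ω = 2 arcsin(0.5658) ≈ 68.9°.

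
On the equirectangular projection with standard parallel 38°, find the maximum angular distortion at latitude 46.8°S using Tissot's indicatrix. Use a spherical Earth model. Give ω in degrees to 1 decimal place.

With standard parallel φ₀ = 38°, the equirectangular projection gives x = Rλ cos φ₀, y = Rφ, so h = 1 and k = cos 38° / cos φ.
At 46.8°: h = 1.000, k = 1.151; principal scales a = 1.151, b = 1.000.
sin(ω/2) = (a − b)/(a + b) = 0.1511/2.151 = 0.07026, so ω = 2 arcsin(0.07026) ≈ 8.1°.

8.1°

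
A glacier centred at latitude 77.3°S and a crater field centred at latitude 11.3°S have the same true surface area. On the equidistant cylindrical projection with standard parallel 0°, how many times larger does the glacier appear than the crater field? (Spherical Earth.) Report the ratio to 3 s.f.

4.46

For the equirectangular projection with φ₀ = 0 (plate carrée), h = 1 along meridians and k = sec φ along parallels.
Areal scale at 77.3°: h·k = 1.000 × 4.549 = 4.549.
Areal scale at 11.3°: h·k = 1.000 × 1.020 = 1.020.
Ratio = 4.549/1.020 ≈ 4.46.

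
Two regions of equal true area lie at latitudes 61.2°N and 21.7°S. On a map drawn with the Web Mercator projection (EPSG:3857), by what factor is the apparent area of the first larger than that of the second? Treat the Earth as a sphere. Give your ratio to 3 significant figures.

On Mercator, area is exaggerated by sec²φ = 1/cos²φ.
At 61.2°: sec²(61.2°) = 1/0.4818² = 4.309.
At 21.7°: sec²(21.7°) = 1/0.9291² = 1.158.
Ratio = 4.309/1.158 = cos²(21.7°)/cos²(61.2°) ≈ 3.72.

3.72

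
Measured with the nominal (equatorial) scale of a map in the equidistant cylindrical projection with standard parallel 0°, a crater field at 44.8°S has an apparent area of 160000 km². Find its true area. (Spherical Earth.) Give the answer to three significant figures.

For the equirectangular projection with φ₀ = 0 (plate carrée), h = 1 along meridians and k = sec φ along parallels.
Areal scale = h·k = 1 × sec φ; at 44.8°, h = 1.000, k = 1.409, so h·k = 1.409.
True area = apparent / (areal scale) = 160000 / 1.409 ≈ 114000 km².

114000 km²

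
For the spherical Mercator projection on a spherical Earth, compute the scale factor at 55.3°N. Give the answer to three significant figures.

For Mercator, h = k = sec φ (a conformal cylindrical projection has a single point scale, 1/cos φ).
k = 1/cos 55.3° = 1/0.5693 = 1.757.

1.76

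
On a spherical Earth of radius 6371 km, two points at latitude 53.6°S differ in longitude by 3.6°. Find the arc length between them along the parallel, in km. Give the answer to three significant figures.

238 km

Arc length along a parallel = R cos φ · Δλ (with Δλ in radians).
= 6371 × cos 53.6° × (3.6° × π/180) = 6371 × 0.5934 × 0.06283 ≈ 238 km.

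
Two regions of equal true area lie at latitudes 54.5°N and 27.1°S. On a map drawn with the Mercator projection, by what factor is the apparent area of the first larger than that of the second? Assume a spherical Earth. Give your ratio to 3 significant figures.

2.35

Mercator areal scale is sec²φ.
At 54.5°: sec²(54.5°) = 1/0.5807² = 2.965.
At 27.1°: sec²(27.1°) = 1/0.8902² = 1.262.
Ratio = 2.965/1.262 = cos²(27.1°)/cos²(54.5°) ≈ 2.35.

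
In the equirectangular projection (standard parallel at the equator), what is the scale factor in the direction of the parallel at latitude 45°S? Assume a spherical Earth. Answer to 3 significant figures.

Plate carrée maps x = Rλ, y = Rφ. The meridian scale is h = 1 and the parallel scale is k = 1/cos φ = sec φ.
k = 1/cos 45° = 1/0.7071 = 1.414.

1.41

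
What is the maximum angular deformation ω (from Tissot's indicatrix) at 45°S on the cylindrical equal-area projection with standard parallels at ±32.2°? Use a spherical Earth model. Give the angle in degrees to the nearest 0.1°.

For cylindrical equal-area with standard parallel φ₀, h = cos φ / cos φ₀ and k = cos φ₀ / cos φ, so h·k = 1.
At 45°: h = 0.8356, k = 1.197; principal scales a = 1.197, b = 0.8356.
sin(ω/2) = (a − b)/(a + b) = 0.3611/2.032 = 0.1777, so ω = 2 arcsin(0.1777) ≈ 20.5°.

20.5°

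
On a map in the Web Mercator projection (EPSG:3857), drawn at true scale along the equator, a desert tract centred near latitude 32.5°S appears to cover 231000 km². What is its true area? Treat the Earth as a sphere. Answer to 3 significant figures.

For Mercator, h = k = sec φ (a conformal cylindrical projection has a single point scale, 1/cos φ).
Areal scale = k² = sec²φ = 1/cos²(32.5°) = 1/0.8434² = 1.406.
True area = apparent / (areal scale) = 231000 / 1.406 ≈ 164000 km².

164000 km²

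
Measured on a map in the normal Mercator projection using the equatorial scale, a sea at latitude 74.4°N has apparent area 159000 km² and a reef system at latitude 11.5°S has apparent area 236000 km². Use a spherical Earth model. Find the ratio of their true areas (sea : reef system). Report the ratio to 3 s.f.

0.0507

On Mercator the areal scale is sec²φ, so true area = apparent × cos²φ.
True area of sea: 159000 × cos²(74.4°) = 159000 × 0.07232 = 11500 km².
True area of reef system: 236000 × cos²(11.5°) = 236000 × 0.9603 = 226600 km².
Ratio = 11500 / 226600 ≈ 0.0507.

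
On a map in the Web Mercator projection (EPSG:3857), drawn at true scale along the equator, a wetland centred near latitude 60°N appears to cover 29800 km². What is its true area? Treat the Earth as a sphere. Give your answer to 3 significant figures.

For Mercator, h = k = sec φ (a conformal cylindrical projection has a single point scale, 1/cos φ).
Areal scale = k² = sec²φ = 1/cos²(60°) = 1/0.5000² = 4.000.
True area = apparent / (areal scale) = 29800 / 4.000 ≈ 7450 km².

7450 km²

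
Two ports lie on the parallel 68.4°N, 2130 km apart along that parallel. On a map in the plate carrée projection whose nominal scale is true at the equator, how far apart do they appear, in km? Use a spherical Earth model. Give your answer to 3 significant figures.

For the equirectangular projection with φ₀ = 0 (plate carrée), h = 1 along meridians and k = sec φ along parallels.
Along the parallel, k = sec 68.4° = 1/0.3681 = 2.716.
Map distance = 2130 × 2.716 ≈ 5790 km.

5790 km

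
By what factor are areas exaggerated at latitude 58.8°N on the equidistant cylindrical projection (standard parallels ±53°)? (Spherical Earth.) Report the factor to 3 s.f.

1.16

The equidistant cylindrical projection with φ₀ = 53° has h = 1 (meridians true) and k = cos φ₀ / cos φ along parallels.
Areal scale = h·k = 1 × cos φ₀ / cos φ; at 58.8°, h = 1.000, k = 1.162, so h·k = 1.162.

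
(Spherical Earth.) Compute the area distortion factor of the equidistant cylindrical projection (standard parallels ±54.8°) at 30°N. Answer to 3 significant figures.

The equidistant cylindrical projection with φ₀ = 54.8° has h = 1 (meridians true) and k = cos φ₀ / cos φ along parallels.
Areal scale = h·k = 1 × cos φ₀ / cos φ; at 30°, h = 1.000, k = 0.6656, so h·k = 0.6656.

0.666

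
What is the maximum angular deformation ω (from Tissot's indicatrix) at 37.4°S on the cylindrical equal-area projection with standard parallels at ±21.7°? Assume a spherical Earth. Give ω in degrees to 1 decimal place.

17.9°

Cylindrical equal-area (φ₀ = 21.7°): h = cos φ / cos 21.7° along meridians, k = cos 21.7° / cos φ along parallels; h·k = 1.
At 37.4°: h = 0.8550, k = 1.170; principal scales a = 1.170, b = 0.8550.
sin(ω/2) = (a − b)/(a + b) = 0.3146/2.025 = 0.1554, so ω = 2 arcsin(0.1554) ≈ 17.9°.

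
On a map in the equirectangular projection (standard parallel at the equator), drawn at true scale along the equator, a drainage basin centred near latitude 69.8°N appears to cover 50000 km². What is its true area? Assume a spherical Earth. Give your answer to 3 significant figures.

17300 km²

In the plate carrée (x = Rλ, y = Rφ), meridians are true-scale (h = 1) and parallels are stretched by k = sec φ.
Areal scale = h·k = 1 × sec φ; at 69.8°, h = 1.000, k = 2.896, so h·k = 2.896.
True area = apparent / (areal scale) = 50000 / 2.896 ≈ 17300 km².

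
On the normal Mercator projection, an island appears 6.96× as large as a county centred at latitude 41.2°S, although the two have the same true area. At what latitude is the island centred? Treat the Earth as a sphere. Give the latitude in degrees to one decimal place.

On Mercator, (apparent₁)/(apparent₂) = sec²φ₁ / sec²φ₂ when true areas are equal.
cos²φ₂ / cos²φ₁ = 6.96  ⇒  cos φ₁ = cos 41.2° / √6.96 = 0.7524/2.638 = 0.2852.
φ₁ = arccos(0.2852) ≈ 73.4°.

73.4°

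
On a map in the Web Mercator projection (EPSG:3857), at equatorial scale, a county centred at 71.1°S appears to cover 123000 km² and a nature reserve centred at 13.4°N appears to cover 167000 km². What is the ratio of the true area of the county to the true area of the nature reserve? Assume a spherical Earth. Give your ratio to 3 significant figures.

0.0817

On Mercator the areal scale is sec²φ, so true area = apparent × cos²φ.
True area of county: 123000 × cos²(71.1°) = 123000 × 0.1049 = 12910 km².
True area of nature reserve: 167000 × cos²(13.4°) = 167000 × 0.9463 = 158000 km².
Ratio = 12910 / 158000 ≈ 0.0817.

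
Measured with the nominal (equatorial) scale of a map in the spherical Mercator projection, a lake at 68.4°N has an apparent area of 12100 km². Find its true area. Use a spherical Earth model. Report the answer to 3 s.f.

The Mercator projection is conformal; its linear scale factor is the same in every direction and equals sec φ = 1/cos φ.
Areal scale = k² = sec²φ = 1/cos²(68.4°) = 1/0.3681² = 7.379.
True area = apparent / (areal scale) = 12100 / 7.379 ≈ 1640 km².

1640 km²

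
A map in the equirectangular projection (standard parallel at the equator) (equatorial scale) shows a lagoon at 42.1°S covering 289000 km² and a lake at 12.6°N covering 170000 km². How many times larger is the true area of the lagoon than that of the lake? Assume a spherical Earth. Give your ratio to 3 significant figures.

1.29

On the plate carrée, areal scale = h·k = 1 × sec φ, so true area = apparent × cos φ.
True area of lagoon: 289000 × cos(42.1°) = 289000 × 0.7420 = 214400 km².
True area of lake: 170000 × cos(12.6°) = 170000 × 0.9759 = 165900 km².
Ratio = 214400 / 165900 ≈ 1.29.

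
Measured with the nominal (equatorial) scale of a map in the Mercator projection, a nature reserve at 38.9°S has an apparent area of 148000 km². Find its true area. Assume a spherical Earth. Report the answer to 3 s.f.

For Mercator, h = k = sec φ (a conformal cylindrical projection has a single point scale, 1/cos φ).
Areal scale = k² = sec²φ = 1/cos²(38.9°) = 1/0.7782² = 1.651.
True area = apparent / (areal scale) = 148000 / 1.651 ≈ 89600 km².

89600 km²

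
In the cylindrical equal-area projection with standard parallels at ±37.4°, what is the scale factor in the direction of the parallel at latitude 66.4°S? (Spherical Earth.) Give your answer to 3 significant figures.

A cylindrical equal-area projection with standard parallel φ₀ has meridian scale h = cos φ / cos φ₀ and parallel scale k = cos φ₀ / cos φ (so areas are preserved, h·k = 1).
k = cos 37.4° / cos 66.4° = 0.7944/0.4003 = 1.984.

1.98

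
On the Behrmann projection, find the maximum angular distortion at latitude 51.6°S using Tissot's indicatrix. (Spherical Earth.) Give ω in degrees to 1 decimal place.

Behrmann is a cylindrical equal-area projection with standard parallels at ±30°. Cylindrical equal-area (φ₀ = 30°): h = cos φ / cos 30° along meridians, k = cos 30° / cos φ along parallels; h·k = 1.
At 51.6°: h = 0.7172, k = 1.394; principal scales a = 1.394, b = 0.7172.
sin(ω/2) = (a − b)/(a + b) = 0.6770/2.111 = 0.3206, so ω = 2 arcsin(0.3206) ≈ 37.4°.

37.4°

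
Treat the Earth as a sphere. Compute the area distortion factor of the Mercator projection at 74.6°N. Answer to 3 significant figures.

The Mercator projection is conformal; its linear scale factor is the same in every direction and equals sec φ = 1/cos φ.
Areal scale = k² = sec²φ = 1/cos²(74.6°) = 1/0.2656² = 14.18.

14.2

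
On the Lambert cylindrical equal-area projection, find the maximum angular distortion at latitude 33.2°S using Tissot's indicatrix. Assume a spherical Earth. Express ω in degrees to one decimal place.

The Lambert cylindrical equal-area projection is the cylindrical equal-area projection with its standard parallel at the equator (φ₀ = 0). Cylindrical equal-area (φ₀ = 0°): h = cos φ / cos 0° along meridians, k = cos 0° / cos φ along parallels; h·k = 1.
At 33.2°: h = 0.8368, k = 1.195; principal scales a = 1.195, b = 0.8368.
sin(ω/2) = (a − b)/(a + b) = 0.3583/2.032 = 0.1763, so ω = 2 arcsin(0.1763) ≈ 20.3°.

20.3°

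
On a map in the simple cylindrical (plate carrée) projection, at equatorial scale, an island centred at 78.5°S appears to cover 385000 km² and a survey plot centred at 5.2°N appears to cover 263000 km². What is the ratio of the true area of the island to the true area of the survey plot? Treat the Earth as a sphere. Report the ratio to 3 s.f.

On the plate carrée, areal scale = h·k = 1 × sec φ, so true area = apparent × cos φ.
True area of island: 385000 × cos(78.5°) = 385000 × 0.1994 = 76760 km².
True area of survey plot: 263000 × cos(5.2°) = 263000 × 0.9959 = 261900 km².
Ratio = 76760 / 261900 ≈ 0.293.

0.293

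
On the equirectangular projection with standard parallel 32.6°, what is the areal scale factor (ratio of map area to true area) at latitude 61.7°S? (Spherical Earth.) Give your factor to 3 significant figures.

With standard parallel φ₀ = 32.6°, the equirectangular projection gives x = Rλ cos φ₀, y = Rφ, so h = 1 and k = cos 32.6° / cos φ.
Areal scale = h·k = 1 × cos φ₀ / cos φ; at 61.7°, h = 1.000, k = 1.777, so h·k = 1.777.

1.78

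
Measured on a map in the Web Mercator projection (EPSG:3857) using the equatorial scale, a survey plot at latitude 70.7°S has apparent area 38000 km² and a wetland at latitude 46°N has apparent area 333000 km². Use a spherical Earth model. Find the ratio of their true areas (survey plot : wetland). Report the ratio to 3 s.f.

Since Mercator area scale is 1/cos²φ, the true area equals the apparent area multiplied by cos²φ.
True area of survey plot: 38000 × cos²(70.7°) = 38000 × 0.1092 = 4151 km².
True area of wetland: 333000 × cos²(46°) = 333000 × 0.4826 = 160700 km².
Ratio = 4151 / 160700 ≈ 0.0258.

0.0258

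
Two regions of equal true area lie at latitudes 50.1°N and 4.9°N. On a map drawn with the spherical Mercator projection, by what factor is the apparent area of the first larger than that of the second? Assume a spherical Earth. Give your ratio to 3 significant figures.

2.41

Mercator is conformal with k = sec φ, so areal scale = k² = sec²φ.
At 50.1°: sec²(50.1°) = 1/0.6414² = 2.430.
At 4.9°: sec²(4.9°) = 1/0.9963² = 1.007.
Ratio = 2.430/1.007 = cos²(4.9°)/cos²(50.1°) ≈ 2.41.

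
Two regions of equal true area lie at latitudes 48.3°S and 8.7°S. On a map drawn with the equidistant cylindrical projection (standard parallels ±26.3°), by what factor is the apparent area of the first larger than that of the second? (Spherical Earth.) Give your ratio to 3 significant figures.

1.49

The equidistant cylindrical projection with φ₀ = 26.3° has h = 1 (meridians true) and k = cos φ₀ / cos φ along parallels.
Areal scale at 48.3°: h·k = 1.000 × 1.348 = 1.348.
Areal scale at 8.7°: h·k = 1.000 × 0.9069 = 0.9069.
Ratio = 1.348/0.9069 ≈ 1.49.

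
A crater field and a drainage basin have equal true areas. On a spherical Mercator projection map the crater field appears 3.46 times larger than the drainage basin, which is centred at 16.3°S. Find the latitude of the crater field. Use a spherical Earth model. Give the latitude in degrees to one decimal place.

58.9°

Mercator areal scale is sec²φ, so apparent-area ratio = sec²φ₁ / sec²φ₂ = cos²φ₂ / cos²φ₁.
cos²φ₂ / cos²φ₁ = 3.46  ⇒  cos φ₁ = cos 16.3° / √3.46 = 0.9598/1.860 = 0.5160.
φ₁ = arccos(0.5160) ≈ 58.9°.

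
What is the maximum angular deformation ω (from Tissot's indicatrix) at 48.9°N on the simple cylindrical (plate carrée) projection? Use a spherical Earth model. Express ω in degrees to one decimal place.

23.9°

In the plate carrée (x = Rλ, y = Rφ), meridians are true-scale (h = 1) and parallels are stretched by k = sec φ.
At 48.9°: h = 1.000, k = 1.521; principal scales a = 1.521, b = 1.000.
sin(ω/2) = (a − b)/(a + b) = 0.5212/2.521 = 0.2067, so ω = 2 arcsin(0.2067) ≈ 23.9°.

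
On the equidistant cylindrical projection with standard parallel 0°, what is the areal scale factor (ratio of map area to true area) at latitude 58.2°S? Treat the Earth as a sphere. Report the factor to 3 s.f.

In the plate carrée (x = Rλ, y = Rφ), meridians are true-scale (h = 1) and parallels are stretched by k = sec φ.
Areal scale = h·k = 1 × sec φ; at 58.2°, h = 1.000, k = 1.898, so h·k = 1.898.

1.90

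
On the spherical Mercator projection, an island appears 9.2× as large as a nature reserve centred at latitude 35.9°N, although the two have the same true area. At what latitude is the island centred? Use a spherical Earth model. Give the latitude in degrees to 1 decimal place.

On Mercator, (apparent₁)/(apparent₂) = sec²φ₁ / sec²φ₂ when true areas are equal.
cos²φ₂ / cos²φ₁ = 9.2  ⇒  cos φ₁ = cos 35.9° / √9.2 = 0.8100/3.033 = 0.2671.
φ₁ = arccos(0.2671) ≈ 74.5°.

74.5°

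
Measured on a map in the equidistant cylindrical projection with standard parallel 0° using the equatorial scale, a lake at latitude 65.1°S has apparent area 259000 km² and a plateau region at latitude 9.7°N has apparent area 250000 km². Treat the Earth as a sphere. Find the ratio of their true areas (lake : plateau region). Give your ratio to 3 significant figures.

0.443

On the plate carrée, areal scale = h·k = 1 × sec φ, so true area = apparent × cos φ.
True area of lake: 259000 × cos(65.1°) = 259000 × 0.4210 = 109000 km².
True area of plateau region: 250000 × cos(9.7°) = 250000 × 0.9857 = 246400 km².
Ratio = 109000 / 246400 ≈ 0.443.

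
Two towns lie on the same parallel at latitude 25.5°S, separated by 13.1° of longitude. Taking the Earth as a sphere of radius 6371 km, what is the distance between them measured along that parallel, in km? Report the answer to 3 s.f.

Arc length along a parallel = R cos φ · Δλ (with Δλ in radians).
= 6371 × cos 25.5° × (13.1° × π/180) = 6371 × 0.9026 × 0.2286 ≈ 1310 km.

1310 km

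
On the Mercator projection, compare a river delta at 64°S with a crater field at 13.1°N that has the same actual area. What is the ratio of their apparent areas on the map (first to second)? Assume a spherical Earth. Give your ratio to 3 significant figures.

4.94

On Mercator, area is exaggerated by sec²φ = 1/cos²φ.
At 64°: sec²(64°) = 1/0.4384² = 5.204.
At 13.1°: sec²(13.1°) = 1/0.9740² = 1.054.
Ratio = 5.204/1.054 = cos²(13.1°)/cos²(64°) ≈ 4.94.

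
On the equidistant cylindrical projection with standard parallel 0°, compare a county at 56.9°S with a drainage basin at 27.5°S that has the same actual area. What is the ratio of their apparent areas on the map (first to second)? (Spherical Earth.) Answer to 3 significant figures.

Plate carrée maps x = Rλ, y = Rφ. The meridian scale is h = 1 and the parallel scale is k = 1/cos φ = sec φ.
Areal scale at 56.9°: h·k = 1.000 × 1.831 = 1.831.
Areal scale at 27.5°: h·k = 1.000 × 1.127 = 1.127.
Ratio = 1.831/1.127 ≈ 1.62.

1.62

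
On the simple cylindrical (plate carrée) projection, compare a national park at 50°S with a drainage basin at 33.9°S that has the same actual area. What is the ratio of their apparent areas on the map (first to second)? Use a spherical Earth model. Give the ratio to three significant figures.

1.29

For the equirectangular projection with φ₀ = 0 (plate carrée), h = 1 along meridians and k = sec φ along parallels.
Areal scale at 50°: h·k = 1.000 × 1.556 = 1.556.
Areal scale at 33.9°: h·k = 1.000 × 1.205 = 1.205.
Ratio = 1.556/1.205 ≈ 1.29.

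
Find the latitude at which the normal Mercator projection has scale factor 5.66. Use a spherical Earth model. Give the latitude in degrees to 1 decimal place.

79.8°

Mercator scale is k = sec φ = 1/cos φ.
1/cos φ = 5.66  ⇒  cos φ = 0.1767  ⇒  φ = arccos(0.1767) ≈ 79.8°.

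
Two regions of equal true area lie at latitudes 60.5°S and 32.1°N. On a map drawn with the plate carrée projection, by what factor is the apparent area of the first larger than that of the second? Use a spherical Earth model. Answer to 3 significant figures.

For the equirectangular projection with φ₀ = 0 (plate carrée), h = 1 along meridians and k = sec φ along parallels.
Areal scale at 60.5°: h·k = 1.000 × 2.031 = 2.031.
Areal scale at 32.1°: h·k = 1.000 × 1.180 = 1.180.
Ratio = 2.031/1.180 ≈ 1.72.

1.72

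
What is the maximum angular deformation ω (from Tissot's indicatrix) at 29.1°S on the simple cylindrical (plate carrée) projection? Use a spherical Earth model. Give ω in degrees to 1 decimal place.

7.7°

In the plate carrée (x = Rλ, y = Rφ), meridians are true-scale (h = 1) and parallels are stretched by k = sec φ.
At 29.1°: h = 1.000, k = 1.144; principal scales a = 1.144, b = 1.000.
sin(ω/2) = (a − b)/(a + b) = 0.1445/2.144 = 0.06737, so ω = 2 arcsin(0.06737) ≈ 7.7°.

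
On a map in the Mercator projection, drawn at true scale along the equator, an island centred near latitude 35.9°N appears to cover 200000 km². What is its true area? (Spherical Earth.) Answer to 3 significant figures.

131000 km²

Mercator is conformal, so the point scale is isotropic: h = k = sec φ = 1/cos φ.
Areal scale = k² = sec²φ = 1/cos²(35.9°) = 1/0.8100² = 1.524.
True area = apparent / (areal scale) = 200000 / 1.524 ≈ 131000 km².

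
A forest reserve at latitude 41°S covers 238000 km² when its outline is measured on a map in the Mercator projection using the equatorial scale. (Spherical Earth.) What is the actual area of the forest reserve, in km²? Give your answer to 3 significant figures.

136000 km²

For Mercator, h = k = sec φ (a conformal cylindrical projection has a single point scale, 1/cos φ).
Areal scale = k² = sec²φ = 1/cos²(41°) = 1/0.7547² = 1.756.
True area = apparent / (areal scale) = 238000 / 1.756 ≈ 136000 km².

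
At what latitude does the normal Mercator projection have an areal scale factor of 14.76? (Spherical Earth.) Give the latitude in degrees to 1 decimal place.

Mercator areal scale is sec²φ.
sec²φ = 14.76  ⇒  cos²φ = 0.06775  ⇒  cos φ = 0.2603.
φ = arccos(0.2603) ≈ 74.9°.

74.9°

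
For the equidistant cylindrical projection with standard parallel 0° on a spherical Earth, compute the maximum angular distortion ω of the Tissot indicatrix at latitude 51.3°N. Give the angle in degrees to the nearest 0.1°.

26.7°

In the plate carrée (x = Rλ, y = Rφ), meridians are true-scale (h = 1) and parallels are stretched by k = sec φ.
At 51.3°: h = 1.000, k = 1.599; principal scales a = 1.599, b = 1.000.
sin(ω/2) = (a − b)/(a + b) = 0.5994/2.599 = 0.2306, so ω = 2 arcsin(0.2306) ≈ 26.7°.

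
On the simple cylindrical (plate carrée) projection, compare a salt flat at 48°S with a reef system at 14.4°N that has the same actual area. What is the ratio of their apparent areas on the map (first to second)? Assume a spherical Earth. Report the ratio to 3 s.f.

1.45

Plate carrée maps x = Rλ, y = Rφ. The meridian scale is h = 1 and the parallel scale is k = 1/cos φ = sec φ.
Areal scale at 48°: h·k = 1.000 × 1.494 = 1.494.
Areal scale at 14.4°: h·k = 1.000 × 1.032 = 1.032.
Ratio = 1.494/1.032 ≈ 1.45.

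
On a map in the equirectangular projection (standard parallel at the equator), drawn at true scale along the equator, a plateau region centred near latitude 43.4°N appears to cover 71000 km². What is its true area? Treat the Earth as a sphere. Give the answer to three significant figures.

In the plate carrée (x = Rλ, y = Rφ), meridians are true-scale (h = 1) and parallels are stretched by k = sec φ.
Areal scale = h·k = 1 × sec φ; at 43.4°, h = 1.000, k = 1.376, so h·k = 1.376.
True area = apparent / (areal scale) = 71000 / 1.376 ≈ 51600 km².

51600 km²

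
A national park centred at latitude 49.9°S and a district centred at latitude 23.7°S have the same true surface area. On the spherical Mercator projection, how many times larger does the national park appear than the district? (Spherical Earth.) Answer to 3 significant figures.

Mercator is conformal with k = sec φ, so areal scale = k² = sec²φ.
At 49.9°: sec²(49.9°) = 1/0.6441² = 2.410.
At 23.7°: sec²(23.7°) = 1/0.9157² = 1.193.
Ratio = 2.410/1.193 = cos²(23.7°)/cos²(49.9°) ≈ 2.02.

2.02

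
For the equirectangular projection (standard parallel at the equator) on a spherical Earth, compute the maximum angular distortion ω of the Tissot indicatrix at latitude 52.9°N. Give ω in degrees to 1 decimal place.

In the plate carrée (x = Rλ, y = Rφ), meridians are true-scale (h = 1) and parallels are stretched by k = sec φ.
At 52.9°: h = 1.000, k = 1.658; principal scales a = 1.658, b = 1.000.
sin(ω/2) = (a − b)/(a + b) = 0.6578/2.658 = 0.2475, so ω = 2 arcsin(0.2475) ≈ 28.7°.

28.7°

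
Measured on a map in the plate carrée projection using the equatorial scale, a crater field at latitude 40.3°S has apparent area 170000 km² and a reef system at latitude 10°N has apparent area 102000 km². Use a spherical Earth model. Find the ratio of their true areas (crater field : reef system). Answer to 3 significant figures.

On the plate carrée, areal scale = h·k = 1 × sec φ, so true area = apparent × cos φ.
True area of crater field: 170000 × cos(40.3°) = 170000 × 0.7627 = 129700 km².
True area of reef system: 102000 × cos(10°) = 102000 × 0.9848 = 100500 km².
Ratio = 129700 / 100500 ≈ 1.29.

1.29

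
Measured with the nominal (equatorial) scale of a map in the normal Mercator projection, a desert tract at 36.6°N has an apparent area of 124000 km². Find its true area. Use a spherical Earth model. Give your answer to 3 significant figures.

79900 km²

The Mercator projection is conformal; its linear scale factor is the same in every direction and equals sec φ = 1/cos φ.
Areal scale = k² = sec²φ = 1/cos²(36.6°) = 1/0.8028² = 1.552.
True area = apparent / (areal scale) = 124000 / 1.552 ≈ 79900 km².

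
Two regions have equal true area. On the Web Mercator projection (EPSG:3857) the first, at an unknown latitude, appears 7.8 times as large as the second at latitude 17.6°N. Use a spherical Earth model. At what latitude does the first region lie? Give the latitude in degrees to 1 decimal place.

70.0°

Mercator areal scale is sec²φ, so apparent-area ratio = sec²φ₁ / sec²φ₂ = cos²φ₂ / cos²φ₁.
cos²φ₂ / cos²φ₁ = 7.8  ⇒  cos φ₁ = cos 17.6° / √7.8 = 0.9532/2.793 = 0.3413.
φ₁ = arccos(0.3413) ≈ 70.0°.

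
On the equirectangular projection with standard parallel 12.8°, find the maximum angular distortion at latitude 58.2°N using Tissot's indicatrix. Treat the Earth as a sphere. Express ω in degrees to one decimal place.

The equidistant cylindrical projection with φ₀ = 12.8° has h = 1 (meridians true) and k = cos φ₀ / cos φ along parallels.
At 58.2°: h = 1.000, k = 1.851; principal scales a = 1.851, b = 1.000.
sin(ω/2) = (a − b)/(a + b) = 0.8505/2.851 = 0.2984, so ω = 2 arcsin(0.2984) ≈ 34.7°.

34.7°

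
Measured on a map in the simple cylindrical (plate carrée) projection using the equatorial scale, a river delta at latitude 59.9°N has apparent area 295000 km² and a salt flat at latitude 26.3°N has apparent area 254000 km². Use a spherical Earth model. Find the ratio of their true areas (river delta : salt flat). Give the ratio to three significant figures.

Plate carrée has h = 1 and k = sec φ, giving areal scale sec φ; true area = (apparent area) · cos φ.
True area of river delta: 295000 × cos(59.9°) = 295000 × 0.5015 = 147900 km².
True area of salt flat: 254000 × cos(26.3°) = 254000 × 0.8965 = 227700 km².
Ratio = 147900 / 227700 ≈ 0.650.

0.650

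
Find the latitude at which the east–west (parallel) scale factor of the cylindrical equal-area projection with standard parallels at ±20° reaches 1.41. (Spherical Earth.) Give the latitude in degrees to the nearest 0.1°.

48.2°

For cylindrical equal-area with standard parallel φ₀, h = cos φ / cos φ₀ and k = cos φ₀ / cos φ, so h·k = 1.
k = cos φ₀ / cos φ = 1.41  ⇒  cos φ = cos 20° / 1.41 = 0.6664.
φ = arccos(0.6664) ≈ 48.2°.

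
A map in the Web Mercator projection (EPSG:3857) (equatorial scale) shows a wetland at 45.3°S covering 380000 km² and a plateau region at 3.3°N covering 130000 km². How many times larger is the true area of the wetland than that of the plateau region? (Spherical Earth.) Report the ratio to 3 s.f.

Mercator's areal exaggeration is sec²φ; hence true area = (apparent area) · cos²φ.
True area of wetland: 380000 × cos²(45.3°) = 380000 × 0.4948 = 188000 km².
True area of plateau region: 130000 × cos²(3.3°) = 130000 × 0.9967 = 129600 km².
Ratio = 188000 / 129600 ≈ 1.45.

1.45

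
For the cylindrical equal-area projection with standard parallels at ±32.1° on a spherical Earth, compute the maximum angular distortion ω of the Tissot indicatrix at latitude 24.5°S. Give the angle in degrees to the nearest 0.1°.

8.2°

Cylindrical equal-area (φ₀ = 32.1°): h = cos φ / cos 32.1° along meridians, k = cos 32.1° / cos φ along parallels; h·k = 1.
At 24.5°: h = 1.074, k = 0.9309; principal scales a = 1.074, b = 0.9309.
sin(ω/2) = (a − b)/(a + b) = 0.1432/2.005 = 0.07144, so ω = 2 arcsin(0.07144) ≈ 8.2°.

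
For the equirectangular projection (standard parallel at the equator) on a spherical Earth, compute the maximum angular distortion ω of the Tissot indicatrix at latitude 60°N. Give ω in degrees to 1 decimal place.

38.9°

For the equirectangular projection with φ₀ = 0 (plate carrée), h = 1 along meridians and k = sec φ along parallels.
At 60°: h = 1.000, k = 2.000; principal scales a = 2.000, b = 1.000.
sin(ω/2) = (a − b)/(a + b) = 1.0000/3.000 = 0.3333, so ω = 2 arcsin(0.3333) ≈ 38.9°.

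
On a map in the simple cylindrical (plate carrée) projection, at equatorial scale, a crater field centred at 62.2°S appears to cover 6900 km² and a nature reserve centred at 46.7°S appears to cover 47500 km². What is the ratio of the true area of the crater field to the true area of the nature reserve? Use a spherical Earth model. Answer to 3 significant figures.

On the plate carrée, areal scale = h·k = 1 × sec φ, so true area = apparent × cos φ.
True area of crater field: 6900 × cos(62.2°) = 6900 × 0.4664 = 3218 km².
True area of nature reserve: 47500 × cos(46.7°) = 47500 × 0.6858 = 32580 km².
Ratio = 3218 / 32580 ≈ 0.0988.

0.0988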